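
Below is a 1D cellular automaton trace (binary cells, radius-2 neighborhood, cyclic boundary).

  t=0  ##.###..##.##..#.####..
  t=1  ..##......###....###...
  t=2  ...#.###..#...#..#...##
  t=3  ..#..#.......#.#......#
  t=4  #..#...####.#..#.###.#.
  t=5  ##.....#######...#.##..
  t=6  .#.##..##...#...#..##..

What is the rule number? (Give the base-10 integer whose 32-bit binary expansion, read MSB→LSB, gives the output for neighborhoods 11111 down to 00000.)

  nb #####: next=.  (t=5,i=9, bit31=0)
  nb ####.: next=#  (t=0,i=19, bit30=1)
  nb ###.#: next=#  (t=4,i=10, bit29=1)
  nb ###..: next=.  (t=0,i=5, bit28=0)
  nb ##.##: next=#  (t=0,i=2, bit27=1)
  nb ##.#.: next=#  (t=4,i=11, bit26=1)
  nb ##..#: next=.  (t=0,i=6, bit25=0)
  nb ##...: next=.  (t=1,i=4, bit24=0)
  nb #.###: next=#  (t=0,i=3, bit23=1)
  nb #.##.: next=#  (t=0,i=11, bit22=1)
  nb #.#.#: next=.  (t=4,i=21, bit21=0)
  nb #.#..: next=#  (t=3,i=15, bit20=1)
  nb #..##: next=.  (t=0,i=7, bit19=0)
  nb #..#.: next=.  (t=0,i=14, bit18=0)
  nb #...#: next=.  (t=2,i=1, bit17=0)
  nb #....: next=#  (t=1,i=5, bit16=1)
  nb .####: next=#  (t=0,i=18, bit15=1)
  nb .###.: next=.  (t=0,i=4, bit14=0)
  nb .##.#: next=.  (t=0,i=1, bit13=0)
  nb .##..: next=#  (t=0,i=12, bit12=1)
  nb .#.##: next=.  (t=0,i=16, bit11=0)
  nb .#.#.: next=.  (t=3,i=14, bit10=0)
  nb .#..#: next=#  (t=2,i=15, bit9=1)
  nb .#...: next=.  (t=2,i=11, bit8=0)
  nb ..###: next=#  (t=1,i=10, bit7=1)
  nb ..##.: next=.  (t=0,i=0, bit6=0)
  nb ..#.#: next=.  (t=0,i=15, bit5=0)
  nb ..#..: next=.  (t=2,i=10, bit4=0)
  nb ...##: next=.  (t=1,i=1, bit3=0)
  nb ...#.: next=#  (t=2,i=2, bit2=1)
  nb ....#: next=.  (t=1,i=0, bit1=0)
  nb .....: next=#  (t=1,i=6, bit0=1)
  bits 01101100110100011001001010000101 = 1825673861

1825673861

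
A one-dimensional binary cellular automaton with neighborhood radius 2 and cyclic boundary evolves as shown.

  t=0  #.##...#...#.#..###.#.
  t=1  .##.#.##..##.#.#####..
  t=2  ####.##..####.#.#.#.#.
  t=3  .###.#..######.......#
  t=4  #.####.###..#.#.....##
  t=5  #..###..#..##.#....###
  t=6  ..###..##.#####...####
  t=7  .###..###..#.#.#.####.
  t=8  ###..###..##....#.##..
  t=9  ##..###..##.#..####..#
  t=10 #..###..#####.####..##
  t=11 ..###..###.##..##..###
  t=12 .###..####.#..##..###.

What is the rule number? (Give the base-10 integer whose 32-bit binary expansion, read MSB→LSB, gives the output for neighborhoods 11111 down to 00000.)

  ##### -> .   bit 31 = 0  t=1,i=17
  ####. -> #   bit 30 = 1  t=1,i=18
  ###.# -> #   bit 29 = 1  t=0,i=18
  ###.. -> .   bit 28 = 0  t=1,i=19
  ##.## -> .   bit 27 = 0  t=2,i=4
  ##.#. -> #   bit 26 = 1  t=0,i=19
  ##..# -> .   bit 25 = 0  t=1,i=8
  ##... -> #   bit 24 = 1  t=0,i=4
  #.### -> .   bit 23 = 0  t=1,i=15
  #.##. -> #   bit 22 = 1  t=0,i=2
  #.#.# -> .   bit 21 = 0  t=0,i=0
  #.#.. -> #   bit 20 = 1  t=0,i=13
  #..## -> #   bit 19 = 1  t=0,i=15
  #..#. -> #   bit 18 = 1  t=4,i=11
  #...# -> .   bit 17 = 0  t=0,i=5
  #.... -> .   bit 16 = 0  t=3,i=15
  .#### -> #   bit 15 = 1  t=1,i=16
  .###. -> #   bit 14 = 1  t=0,i=17
  .##.# -> #   bit 13 = 1  t=1,i=2
  .##.. -> .   bit 12 = 0  t=0,i=3
  .#.## -> #   bit 11 = 1  t=0,i=1
  .#.#. -> .   bit 10 = 0  t=0,i=12
  .#..# -> .   bit 9 = 0  t=0,i=14
  .#... -> .   bit 8 = 0  t=0,i=8
  ..### -> #   bit 7 = 1  t=0,i=16
  ..##. -> #   bit 6 = 1  t=1,i=1
  ..#.# -> #   bit 5 = 1  t=0,i=11
  ..#.. -> #   bit 4 = 1  t=0,i=7
  ...## -> #   bit 3 = 1  t=1,i=0
  ...#. -> #   bit 2 = 1  t=0,i=6
  ....# -> .   bit 1 = 0  t=3,i=19
  ..... -> .   bit 0 = 0  t=3,i=16
  bits 01100101010111001110100011111100 = 1700587772

1700587772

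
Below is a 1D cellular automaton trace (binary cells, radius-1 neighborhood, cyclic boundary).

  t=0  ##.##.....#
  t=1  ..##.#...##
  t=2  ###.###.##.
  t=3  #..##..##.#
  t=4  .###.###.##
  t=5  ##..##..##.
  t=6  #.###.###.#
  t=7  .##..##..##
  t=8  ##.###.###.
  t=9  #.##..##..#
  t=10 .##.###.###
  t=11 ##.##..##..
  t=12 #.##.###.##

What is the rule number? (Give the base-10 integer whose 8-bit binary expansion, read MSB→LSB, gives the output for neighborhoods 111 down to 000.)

62

  nb ###: next=.  (t=0,i=0, bit7=0)
  nb ##.: next=.  (t=0,i=1, bit6=0)
  nb #.#: next=#  (t=0,i=2, bit5=1)
  nb #..: next=#  (t=0,i=5, bit4=1)
  nb .##: next=#  (t=0,i=3, bit3=1)
  nb .#.: next=#  (t=1,i=5, bit2=1)
  nb ..#: next=#  (t=0,i=9, bit1=1)
  nb ...: next=.  (t=0,i=6, bit0=0)
  bits 00111110 = 62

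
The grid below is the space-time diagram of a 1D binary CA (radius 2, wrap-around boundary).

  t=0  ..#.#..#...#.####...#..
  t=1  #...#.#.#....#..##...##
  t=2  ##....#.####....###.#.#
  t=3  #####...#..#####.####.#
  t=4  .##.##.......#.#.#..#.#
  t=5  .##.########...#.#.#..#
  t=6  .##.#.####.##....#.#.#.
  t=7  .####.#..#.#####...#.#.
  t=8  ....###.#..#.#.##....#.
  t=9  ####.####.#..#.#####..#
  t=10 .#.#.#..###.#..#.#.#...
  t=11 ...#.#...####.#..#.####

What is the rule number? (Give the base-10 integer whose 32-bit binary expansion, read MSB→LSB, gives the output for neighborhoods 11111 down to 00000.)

  nb #####: next=#  (t=3,i=1, bit31=1)
  nb ####.: next=.  (t=0,i=15, bit30=0)
  nb ###.#: next=#  (t=2,i=18, bit29=1)
  nb ###..: next=#  (t=0,i=16, bit28=1)
  nb ##.##: next=.  (t=3,i=16, bit27=0)
  nb ##.#.: next=#  (t=2,i=19, bit26=1)
  nb ##..#: next=.  (t=9,i=20, bit25=0)
  nb ##...: next=#  (t=0,i=17, bit24=1)
  nb #.###: next=#  (t=0,i=13, bit23=1)
  nb #.##.: next=#  (t=4,i=1, bit22=1)
  nb #.#.#: next=#  (t=1,i=6, bit21=1)
  nb #.#..: next=#  (t=0,i=4, bit20=1)
  nb #..##: next=.  (t=1,i=15, bit19=0)
  nb #..#.: next=#  (t=0,i=6, bit18=1)
  nb #...#: next=.  (t=0,i=9, bit17=0)
  nb #....: next=#  (t=0,i=22, bit16=1)
  nb .####: next=.  (t=0,i=14, bit15=0)
  nb .###.: next=#  (t=1,i=22, bit14=1)
  nb .##.#: next=#  (t=4,i=2, bit13=1)
  nb .##..: next=#  (t=1,i=17, bit12=1)
  nb .#.##: next=.  (t=0,i=12, bit11=0)
  nb .#.#.: next=.  (t=0,i=3, bit10=0)
  nb .#..#: next=.  (t=0,i=5, bit9=0)
  nb .#...: next=#  (t=0,i=8, bit8=1)
  nb ..###: next=.  (t=1,i=21, bit7=0)
  nb ..##.: next=#  (t=1,i=16, bit6=1)
  nb ..#.#: next=.  (t=0,i=2, bit5=0)
  nb ..#..: next=.  (t=0,i=7, bit4=0)
  nb ...##: next=#  (t=1,i=20, bit3=1)
  nb ...#.: next=.  (t=0,i=1, bit2=0)
  nb ....#: next=#  (t=0,i=0, bit1=1)
  nb .....: next=#  (t=4,i=8, bit0=1)
  bits 10110101111101010111000101001011 = 3052761419

3052761419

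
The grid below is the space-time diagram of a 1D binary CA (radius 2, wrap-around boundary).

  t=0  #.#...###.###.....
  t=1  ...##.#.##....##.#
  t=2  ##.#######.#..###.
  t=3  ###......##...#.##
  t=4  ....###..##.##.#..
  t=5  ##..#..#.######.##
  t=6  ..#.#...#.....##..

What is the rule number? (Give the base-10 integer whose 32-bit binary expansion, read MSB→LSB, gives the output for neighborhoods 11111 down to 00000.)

778254805

  #####|.  b31=0 t=2,i=5
  ####.|.  b30=0 t=2,i=8
  ###.#|#  b29=1 t=0,i=8
  ###..|.  b28=0 t=0,i=12
  ##.##|#  b27=1 t=0,i=9
  ##.#.|#  b26=1 t=1,i=5
  ##..#|#  b25=1 t=4,i=7
  ##...|.  b24=0 t=0,i=13
  #.###|.  b23=0 t=0,i=10
  #.##.|#  b22=1 t=1,i=8
  #.#.#|#  b21=1 t=1,i=6
  #.#..|.  b20=0 t=0,i=2
  #..##|.  b19=0 t=2,i=13
  #..#.|.  b18=0 t=5,i=3
  #...#|#  b17=1 t=0,i=4
  #....|#  b16=1 t=0,i=14
  .####|.  b15=0 t=2,i=4
  .###.|.  b14=0 t=0,i=7
  .##.#|#  b13=1 t=1,i=4
  .##..|#  b12=1 t=1,i=9
  .#.##|#  b11=1 t=1,i=7
  .#.#.|.  b10=0 t=0,i=1
  .#..#|.  b9=0 t=2,i=12
  .#...|#  b8=1 t=0,i=3
  ..###|#  b7=1 t=0,i=6
  ..##.|#  b6=1 t=1,i=3
  ..#.#|.  b5=0 t=0,i=0
  ..#..|#  b4=1 t=5,i=4
  ...##|.  b3=0 t=0,i=5
  ...#.|#  b2=1 t=0,i=17
  ....#|.  b1=0 t=0,i=16
  .....|#  b0=1 t=0,i=15
  bits 00101110011000110011100111010101 = 778254805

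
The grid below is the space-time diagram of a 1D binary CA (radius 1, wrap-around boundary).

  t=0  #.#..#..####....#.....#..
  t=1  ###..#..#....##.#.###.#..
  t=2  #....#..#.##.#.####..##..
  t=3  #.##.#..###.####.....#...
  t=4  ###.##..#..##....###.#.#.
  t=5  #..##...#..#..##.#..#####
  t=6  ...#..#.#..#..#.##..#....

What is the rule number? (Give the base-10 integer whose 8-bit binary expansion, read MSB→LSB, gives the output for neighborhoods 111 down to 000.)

45

  ###|.  b7=0 t=0,i=9
  ##.|.  b6=0 t=0,i=11
  #.#|#  b5=1 t=0,i=1
  #..|.  b4=0 t=0,i=3
  .##|#  b3=1 t=0,i=8
  .#.|#  b2=1 t=0,i=0
  ..#|.  b1=0 t=0,i=4
  ...|#  b0=1 t=0,i=13
  bits 00101101 = 45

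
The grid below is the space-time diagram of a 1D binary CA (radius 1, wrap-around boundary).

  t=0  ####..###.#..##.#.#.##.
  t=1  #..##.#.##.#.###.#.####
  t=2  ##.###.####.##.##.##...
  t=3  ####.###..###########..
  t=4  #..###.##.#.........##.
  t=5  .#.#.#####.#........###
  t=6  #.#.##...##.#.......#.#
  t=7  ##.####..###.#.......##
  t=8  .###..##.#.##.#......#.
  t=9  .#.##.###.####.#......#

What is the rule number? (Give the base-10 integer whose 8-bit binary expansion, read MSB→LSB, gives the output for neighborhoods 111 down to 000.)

  ###|.  b7=0 t=0,i=1
  ##.|#  b6=1 t=0,i=3
  #.#|#  b5=1 t=0,i=9
  #..|#  b4=1 t=0,i=4
  .##|#  b3=1 t=0,i=0
  .#.|.  b2=0 t=0,i=10
  ..#|.  b1=0 t=0,i=5
  ...|.  b0=0 t=2,i=21
  bits 01111000 = 120

120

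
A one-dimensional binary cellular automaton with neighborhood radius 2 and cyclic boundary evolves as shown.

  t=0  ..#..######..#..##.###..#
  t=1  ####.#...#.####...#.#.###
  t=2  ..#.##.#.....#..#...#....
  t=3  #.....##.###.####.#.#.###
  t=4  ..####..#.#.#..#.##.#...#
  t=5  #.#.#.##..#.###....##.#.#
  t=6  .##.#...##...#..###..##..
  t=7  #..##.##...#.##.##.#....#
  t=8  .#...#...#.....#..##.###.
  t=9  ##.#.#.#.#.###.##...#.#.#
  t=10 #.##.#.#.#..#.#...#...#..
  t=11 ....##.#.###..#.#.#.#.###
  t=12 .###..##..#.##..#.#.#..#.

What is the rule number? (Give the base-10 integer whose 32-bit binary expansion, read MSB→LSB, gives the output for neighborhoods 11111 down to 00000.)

  [31] ##### => .  t=0,i=7
  [30] ####. => #  t=0,i=9
  [29] ###.# => .  t=1,i=3
  [28] ###.. => .  t=0,i=10
  [27] ##.## => #  t=0,i=18
  [26] ##.#. => #  t=1,i=4
  [25] ##..# => #  t=0,i=11
  [24] ##... => .  t=1,i=15
  [23] #.### => .  t=0,i=19
  [22] #.##. => .  t=2,i=4
  [21] #.#.# => #  t=1,i=20
  [20] #.#.. => #  t=1,i=5
  [19] #..## => .  t=0,i=4
  [18] #..#. => #  t=0,i=1
  [17] #...# => #  t=1,i=7
  [16] #.... => #  t=2,i=9
  [15] .#### => .  t=0,i=6
  [14] .###. => #  t=0,i=20
  [13] .##.# => .  t=0,i=17
  [12] .##.. => .  t=5,i=7
  [11] .#.## => .  t=1,i=10
  [10] .#.#. => .  t=1,i=19
  [9] .#..# => #  t=0,i=0
  [8] .#... => .  t=1,i=6
  [7] ..### => #  t=0,i=5
  [6] ..##. => .  t=0,i=16
  [5] ..#.# => .  t=1,i=9
  [4] ..#.. => #  t=0,i=2
  [3] ...## => #  t=3,i=5
  [2] ...#. => .  t=1,i=8
  [1] ....# => #  t=2,i=0
  [0] ..... => #  t=2,i=10
  bits 01001110001101110100001010011011 = 1312244379

1312244379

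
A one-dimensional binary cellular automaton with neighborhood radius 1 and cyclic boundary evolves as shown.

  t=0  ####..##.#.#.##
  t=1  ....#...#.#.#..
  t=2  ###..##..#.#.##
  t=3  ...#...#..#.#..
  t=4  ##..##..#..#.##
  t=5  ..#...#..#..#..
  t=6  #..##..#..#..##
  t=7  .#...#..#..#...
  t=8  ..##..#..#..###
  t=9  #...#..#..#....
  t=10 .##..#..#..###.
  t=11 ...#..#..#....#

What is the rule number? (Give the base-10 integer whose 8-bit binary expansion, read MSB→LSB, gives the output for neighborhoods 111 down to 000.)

49

  ###|.  b7=0 t=0,i=0
  ##.|.  b6=0 t=0,i=3
  #.#|#  b5=1 t=0,i=8
  #..|#  b4=1 t=0,i=4
  .##|.  b3=0 t=0,i=6
  .#.|.  b2=0 t=0,i=9
  ..#|.  b1=0 t=0,i=5
  ...|#  b0=1 t=1,i=0
  bits 00110001 = 49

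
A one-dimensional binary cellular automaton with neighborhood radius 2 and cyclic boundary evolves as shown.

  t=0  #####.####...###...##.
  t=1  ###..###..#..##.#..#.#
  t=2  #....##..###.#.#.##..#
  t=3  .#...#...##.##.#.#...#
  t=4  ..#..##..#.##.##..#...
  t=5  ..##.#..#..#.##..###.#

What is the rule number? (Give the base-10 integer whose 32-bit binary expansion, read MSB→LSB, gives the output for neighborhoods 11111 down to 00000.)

  [31] ##### => #  t=0,i=2
  [30] ####. => .  t=0,i=3
  [29] ###.# => .  t=0,i=4
  [28] ###.. => .  t=0,i=9
  [27] ##.## => #  t=0,i=5
  [26] ##.#. => #  t=1,i=15
  [25] ##..# => .  t=1,i=3
  [24] ##... => #  t=0,i=10
  [23] #.### => #  t=0,i=0
  [22] #.##. => #  t=2,i=17
  [21] #.#.# => #  t=2,i=13
  [20] #.#.. => .  t=1,i=16
  [19] #..## => .  t=1,i=4
  [18] #..#. => #  t=1,i=9
  [17] #...# => .  t=0,i=11
  [16] #.... => .  t=2,i=2
  [15] .#### => #  t=0,i=1
  [14] .###. => #  t=0,i=14
  [13] .##.# => .  t=0,i=20
  [12] .##.. => .  t=2,i=0
  [11] .#.## => .  t=1,i=20
  [10] .#.#. => .  t=2,i=14
  [9] .#..# => #  t=1,i=11
  [8] .#... => #  t=3,i=2
  [7] ..### => #  t=0,i=13
  [6] ..##. => #  t=0,i=19
  [5] ..#.# => .  t=1,i=19
  [4] ..#.. => #  t=1,i=10
  [3] ...## => .  t=0,i=12
  [2] ...#. => .  t=3,i=4
  [1] ....# => .  t=2,i=3
  [0] ..... => #  t=4,i=21
  bits 10001101111001001100001111010001 = 2380579793

2380579793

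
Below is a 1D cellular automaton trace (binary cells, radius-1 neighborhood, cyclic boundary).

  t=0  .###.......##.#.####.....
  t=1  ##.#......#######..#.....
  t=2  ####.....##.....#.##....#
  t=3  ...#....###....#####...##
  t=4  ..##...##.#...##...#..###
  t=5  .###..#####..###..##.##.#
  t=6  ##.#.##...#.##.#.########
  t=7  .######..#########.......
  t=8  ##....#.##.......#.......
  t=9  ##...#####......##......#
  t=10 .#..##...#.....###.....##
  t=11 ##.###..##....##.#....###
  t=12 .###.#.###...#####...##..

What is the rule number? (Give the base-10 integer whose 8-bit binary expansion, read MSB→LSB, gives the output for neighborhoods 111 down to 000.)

  [7] ### => .  t=0,i=2
  [6] ##. => #  t=0,i=3
  [5] #.# => #  t=0,i=13
  [4] #.. => .  t=0,i=4
  [3] .## => #  t=0,i=1
  [2] .#. => #  t=0,i=14
  [1] ..# => #  t=0,i=0
  [0] ... => .  t=0,i=5
  bits 01101110 = 110

110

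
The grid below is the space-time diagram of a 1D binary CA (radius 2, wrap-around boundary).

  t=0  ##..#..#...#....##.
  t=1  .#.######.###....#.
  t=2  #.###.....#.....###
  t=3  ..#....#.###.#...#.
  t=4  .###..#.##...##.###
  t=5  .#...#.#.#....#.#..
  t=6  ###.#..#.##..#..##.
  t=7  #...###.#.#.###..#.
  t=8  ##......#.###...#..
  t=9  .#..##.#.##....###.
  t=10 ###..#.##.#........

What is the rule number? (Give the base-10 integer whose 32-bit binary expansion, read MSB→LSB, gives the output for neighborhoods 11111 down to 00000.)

11844373

  ##### -> .   bit 31 = 0  t=1,i=5
  ####. -> .   bit 30 = 0  t=1,i=7
  ###.# -> .   bit 29 = 0  t=1,i=8
  ###.. -> .   bit 28 = 0  t=1,i=12
  ##.## -> .   bit 27 = 0  t=0,i=18
  ##.#. -> .   bit 26 = 0  t=3,i=12
  ##..# -> .   bit 25 = 0  t=0,i=2
  ##... -> .   bit 24 = 0  t=1,i=13
  #.### -> #   bit 23 = 1  t=1,i=3
  #.##. -> .   bit 22 = 0  t=0,i=0
  #.#.# -> #   bit 21 = 1  t=5,i=7
  #.#.. -> #   bit 20 = 1  t=3,i=13
  #..## -> .   bit 19 = 0  t=6,i=15
  #..#. -> #   bit 18 = 1  t=0,i=3
  #...# -> .   bit 17 = 0  t=0,i=9
  #.... -> .   bit 16 = 0  t=0,i=13
  .#### -> #   bit 15 = 1  t=1,i=4
  .###. -> .   bit 14 = 0  t=1,i=11
  .##.# -> #   bit 13 = 1  t=0,i=17
  .##.. -> #   bit 12 = 1  t=0,i=1
  .#.## -> #   bit 11 = 1  t=1,i=2
  .#.#. -> .   bit 10 = 0  t=5,i=6
  .#..# -> #   bit 9 = 1  t=0,i=5
  .#... -> #   bit 8 = 1  t=0,i=8
  ..### -> .   bit 7 = 0  t=2,i=16
  ..##. -> .   bit 6 = 0  t=0,i=16
  ..#.# -> .   bit 5 = 0  t=1,i=1
  ..#.. -> #   bit 4 = 1  t=0,i=4
  ...## -> .   bit 3 = 0  t=0,i=15
  ...#. -> #   bit 2 = 1  t=0,i=10
  ....# -> .   bit 1 = 0  t=0,i=14
  ..... -> #   bit 0 = 1  t=2,i=7
  bits 00000000101101001011101100010101 = 11844373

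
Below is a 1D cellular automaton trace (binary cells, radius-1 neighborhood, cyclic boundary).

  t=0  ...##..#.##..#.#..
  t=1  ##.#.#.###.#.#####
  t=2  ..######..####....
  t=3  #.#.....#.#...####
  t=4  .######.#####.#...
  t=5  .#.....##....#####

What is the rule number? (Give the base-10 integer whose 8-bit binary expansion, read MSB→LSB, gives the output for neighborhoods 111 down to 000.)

  [7] ### => .  t=1,i=0
  [6] ##. => .  t=0,i=4
  [5] #.# => #  t=0,i=8
  [4] #.. => #  t=0,i=5
  [3] .## => #  t=0,i=3
  [2] .#. => #  t=0,i=7
  [1] ..# => .  t=0,i=2
  [0] ... => #  t=0,i=0
  bits 00111101 = 61

61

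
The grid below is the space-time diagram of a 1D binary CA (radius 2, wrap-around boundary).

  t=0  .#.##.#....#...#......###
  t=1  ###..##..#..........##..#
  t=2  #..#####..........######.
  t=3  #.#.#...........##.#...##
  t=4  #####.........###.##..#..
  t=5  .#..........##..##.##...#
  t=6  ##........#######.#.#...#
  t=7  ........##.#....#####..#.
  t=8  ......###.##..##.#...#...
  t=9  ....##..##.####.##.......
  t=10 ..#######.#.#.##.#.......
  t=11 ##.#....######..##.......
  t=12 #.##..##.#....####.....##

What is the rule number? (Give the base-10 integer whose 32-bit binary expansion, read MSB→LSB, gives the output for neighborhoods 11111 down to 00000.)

  nb #####: next=.  (t=2,i=5, bit31=0)
  nb ####.: next=.  (t=1,i=1, bit30=0)
  nb ###.#: next=#  (t=0,i=24, bit29=1)
  nb ###..: next=.  (t=1,i=2, bit28=0)
  nb ##.##: next=#  (t=4,i=17, bit27=1)
  nb ##.#.: next=#  (t=0,i=0, bit26=1)
  nb ##..#: next=#  (t=1,i=3, bit25=1)
  nb ##...: next=.  (t=2,i=8, bit24=0)
  nb #.###: next=.  (t=9,i=11, bit23=0)
  nb #.##.: next=.  (t=0,i=3, bit22=0)
  nb #.#.#: next=#  (t=0,i=1, bit21=1)
  nb #.#..: next=#  (t=0,i=6, bit20=1)
  nb #..##: next=#  (t=1,i=4, bit19=1)
  nb #..#.: next=.  (t=1,i=8, bit18=0)
  nb #...#: next=.  (t=0,i=13, bit17=0)
  nb #....: next=.  (t=0,i=8, bit16=0)
  nb .####: next=#  (t=1,i=0, bit15=1)
  nb .###.: next=.  (t=0,i=23, bit14=0)
  nb .##.#: next=.  (t=0,i=4, bit13=0)
  nb .##..: next=#  (t=1,i=6, bit12=1)
  nb .#.##: next=#  (t=0,i=2, bit11=1)
  nb .#.#.: next=#  (t=3,i=3, bit10=1)
  nb .#..#: next=.  (t=2,i=1, bit9=0)
  nb .#...: next=.  (t=0,i=7, bit8=0)
  nb ..###: next=.  (t=0,i=22, bit7=0)
  nb ..##.: next=#  (t=1,i=5, bit6=1)
  nb ..#.#: next=#  (t=5,i=24, bit5=1)
  nb ..#..: next=.  (t=0,i=11, bit4=0)
  nb ...##: next=#  (t=0,i=21, bit3=1)
  nb ...#.: next=.  (t=0,i=10, bit2=0)
  nb ....#: next=#  (t=0,i=9, bit1=1)
  nb .....: next=.  (t=0,i=18, bit0=0)
  bits 00101110001110001001110001101010 = 775461994

775461994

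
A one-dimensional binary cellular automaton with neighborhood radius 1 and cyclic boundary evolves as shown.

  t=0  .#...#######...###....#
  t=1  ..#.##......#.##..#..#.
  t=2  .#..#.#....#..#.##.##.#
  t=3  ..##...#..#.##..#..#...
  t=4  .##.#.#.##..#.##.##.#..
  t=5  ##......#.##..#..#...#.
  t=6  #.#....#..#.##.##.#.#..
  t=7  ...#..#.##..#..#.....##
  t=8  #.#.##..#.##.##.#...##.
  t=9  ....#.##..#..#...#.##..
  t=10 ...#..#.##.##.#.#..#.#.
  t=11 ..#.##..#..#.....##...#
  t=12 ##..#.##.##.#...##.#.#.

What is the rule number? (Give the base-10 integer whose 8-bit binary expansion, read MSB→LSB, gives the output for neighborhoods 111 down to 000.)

  ###|.  b7=0 t=0,i=6
  ##.|.  b6=0 t=0,i=11
  #.#|.  b5=0 t=0,i=0
  #..|#  b4=1 t=0,i=2
  .##|#  b3=1 t=0,i=5
  .#.|.  b2=0 t=0,i=1
  ..#|#  b1=1 t=0,i=4
  ...|.  b0=0 t=0,i=3
  bits 00011010 = 26

26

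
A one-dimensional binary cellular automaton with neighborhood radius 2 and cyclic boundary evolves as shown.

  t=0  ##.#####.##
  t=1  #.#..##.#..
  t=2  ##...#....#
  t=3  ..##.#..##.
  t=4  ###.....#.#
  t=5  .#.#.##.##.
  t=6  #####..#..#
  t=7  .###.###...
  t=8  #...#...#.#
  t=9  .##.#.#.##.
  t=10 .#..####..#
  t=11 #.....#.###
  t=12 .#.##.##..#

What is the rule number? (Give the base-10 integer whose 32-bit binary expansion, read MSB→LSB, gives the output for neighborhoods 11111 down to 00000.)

  [31] ##### => #  t=0,i=5
  [30] ####. => #  t=0,i=0
  [29] ###.# => .  t=0,i=1
  [28] ###.. => .  t=2,i=1
  [27] ##.## => #  t=0,i=2
  [26] ##.#. => .  t=1,i=7
  [25] ##..# => #  t=5,i=10
  [24] ##... => #  t=2,i=2
  [23] #.### => .  t=0,i=3
  [22] #.##. => .  t=5,i=5
  [21] #.#.# => #  t=5,i=3
  [20] #.#.. => .  t=1,i=2
  [19] #..## => .  t=1,i=4
  [18] #..#. => #  t=1,i=10
  [17] #...# => #  t=2,i=3
  [16] #.... => .  t=2,i=7
  [15] .#### => .  t=0,i=4
  [14] .###. => .  t=2,i=0
  [13] .##.# => .  t=1,i=6
  [12] .##.. => .  t=3,i=9
  [11] .#.## => #  t=4,i=9
  [10] .#.#. => #  t=1,i=1
  [9] .#..# => .  t=1,i=3
  [8] .#... => .  t=2,i=6
  [7] ..### => .  t=2,i=10
  [6] ..##. => #  t=1,i=5
  [5] ..#.# => #  t=1,i=0
  [4] ..#.. => #  t=2,i=5
  [3] ...## => #  t=2,i=9
  [2] ...#. => .  t=2,i=4
  [1] ....# => #  t=2,i=8
  [0] ..... => #  t=4,i=5
  bits 11001011001001100000110001111011 = 3408268411

3408268411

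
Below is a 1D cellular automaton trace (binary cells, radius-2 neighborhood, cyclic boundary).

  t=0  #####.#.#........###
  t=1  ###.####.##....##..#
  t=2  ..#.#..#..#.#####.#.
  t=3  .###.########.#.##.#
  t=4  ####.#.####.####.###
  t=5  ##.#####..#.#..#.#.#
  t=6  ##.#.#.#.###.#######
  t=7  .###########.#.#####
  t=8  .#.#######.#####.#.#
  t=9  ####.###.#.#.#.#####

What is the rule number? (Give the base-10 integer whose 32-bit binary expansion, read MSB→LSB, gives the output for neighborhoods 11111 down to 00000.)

3031269246

  nb #####: next=#  (t=0,i=0, bit31=1)
  nb ####.: next=.  (t=0,i=3, bit30=0)
  nb ###.#: next=#  (t=0,i=4, bit29=1)
  nb ###..: next=#  (t=5,i=7, bit28=1)
  nb ##.##: next=.  (t=1,i=3, bit27=0)
  nb ##.#.: next=#  (t=0,i=5, bit26=1)
  nb ##..#: next=.  (t=1,i=17, bit25=0)
  nb ##...: next=.  (t=1,i=11, bit24=0)
  nb #.###: next=#  (t=1,i=4, bit23=1)
  nb #.##.: next=.  (t=1,i=9, bit22=0)
  nb #.#.#: next=#  (t=0,i=6, bit21=1)
  nb #.#..: next=.  (t=0,i=8, bit20=0)
  nb #..##: next=#  (t=1,i=18, bit19=1)
  nb #..#.: next=#  (t=2,i=6, bit18=1)
  nb #...#: next=.  (t=2,i=0, bit17=0)
  nb #....: next=#  (t=0,i=10, bit16=1)
  nb .####: next=.  (t=0,i=18, bit15=0)
  nb .###.: next=#  (t=3,i=2, bit14=1)
  nb .##.#: next=#  (t=3,i=17, bit13=1)
  nb .##..: next=#  (t=1,i=10, bit12=1)
  nb .#.##: next=#  (t=2,i=11, bit11=1)
  nb .#.#.: next=#  (t=0,i=7, bit10=1)
  nb .#..#: next=#  (t=2,i=5, bit9=1)
  nb .#...: next=#  (t=0,i=9, bit8=1)
  nb ..###: next=.  (t=0,i=17, bit7=0)
  nb ..##.: next=#  (t=1,i=15, bit6=1)
  nb ..#.#: next=#  (t=2,i=2, bit5=1)
  nb ..#..: next=#  (t=2,i=7, bit4=1)
  nb ...##: next=#  (t=0,i=16, bit3=1)
  nb ...#.: next=#  (t=2,i=1, bit2=1)
  nb ....#: next=#  (t=0,i=15, bit1=1)
  nb .....: next=.  (t=0,i=11, bit0=0)
  bits 10110100101011010111111101111110 = 3031269246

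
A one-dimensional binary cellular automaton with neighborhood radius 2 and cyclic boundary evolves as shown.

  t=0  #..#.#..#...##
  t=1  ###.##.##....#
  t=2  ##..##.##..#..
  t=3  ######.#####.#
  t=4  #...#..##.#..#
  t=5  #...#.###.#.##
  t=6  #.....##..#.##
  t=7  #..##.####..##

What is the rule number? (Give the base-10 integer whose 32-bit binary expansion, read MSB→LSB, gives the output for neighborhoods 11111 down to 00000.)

  [31] ##### => .  t=3,i=1
  [30] ####. => #  t=1,i=1
  [29] ###.# => .  t=1,i=2
  [28] ###.. => #  t=0,i=0
  [27] ##.## => .  t=1,i=3
  [26] ##.#. => .  t=4,i=9
  [25] ##..# => #  t=0,i=1
  [24] ##... => .  t=1,i=9
  [23] #.### => #  t=3,i=7
  [22] #.##. => #  t=1,i=4
  [21] #.#.# => #  t=5,i=10
  [20] #.#.. => #  t=0,i=5
  [19] #..## => #  t=2,i=3
  [18] #..#. => #  t=0,i=2
  [17] #...# => .  t=0,i=10
  [16] #.... => .  t=1,i=10
  [15] .#### => #  t=1,i=0
  [14] .###. => #  t=0,i=13
  [13] .##.# => #  t=1,i=5
  [12] .##.. => #  t=1,i=8
  [11] .#.## => .  t=5,i=5
  [10] .#.#. => #  t=0,i=4
  [9] .#..# => .  t=0,i=6
  [8] .#... => .  t=0,i=9
  [7] ..### => .  t=0,i=12
  [6] ..##. => #  t=2,i=0
  [5] ..#.# => .  t=0,i=3
  [4] ..#.. => #  t=0,i=8
  [3] ...## => .  t=0,i=11
  [2] ...#. => .  t=4,i=3
  [1] ....# => #  t=1,i=11
  [0] ..... => #  t=6,i=3
  bits 01010010111111001111010001010011 = 1392309331

1392309331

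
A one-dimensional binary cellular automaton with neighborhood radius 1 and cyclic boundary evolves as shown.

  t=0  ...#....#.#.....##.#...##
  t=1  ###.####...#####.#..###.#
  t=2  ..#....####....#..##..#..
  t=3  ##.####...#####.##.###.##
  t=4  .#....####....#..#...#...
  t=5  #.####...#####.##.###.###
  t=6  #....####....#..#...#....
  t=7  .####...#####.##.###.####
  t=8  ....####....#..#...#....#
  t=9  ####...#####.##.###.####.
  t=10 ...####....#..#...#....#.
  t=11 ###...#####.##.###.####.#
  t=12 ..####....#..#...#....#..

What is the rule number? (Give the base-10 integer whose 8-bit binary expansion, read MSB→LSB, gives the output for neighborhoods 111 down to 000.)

  [7] ### => .  t=1,i=0
  [6] ##. => #  t=0,i=17
  [5] #.# => .  t=0,i=9
  [4] #.. => #  t=0,i=0
  [3] .## => .  t=0,i=16
  [2] .#. => .  t=0,i=3
  [1] ..# => #  t=0,i=2
  [0] ... => #  t=0,i=1
  bits 01010011 = 83

83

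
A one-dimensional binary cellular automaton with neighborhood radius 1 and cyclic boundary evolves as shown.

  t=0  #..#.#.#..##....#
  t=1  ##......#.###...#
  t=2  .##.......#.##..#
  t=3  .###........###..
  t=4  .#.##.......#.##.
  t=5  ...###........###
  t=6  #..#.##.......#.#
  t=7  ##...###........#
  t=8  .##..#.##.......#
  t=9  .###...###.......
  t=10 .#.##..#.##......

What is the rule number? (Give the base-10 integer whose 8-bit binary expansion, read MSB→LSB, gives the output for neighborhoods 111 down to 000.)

88

  ### -> .   bit 7 = 0  t=1,i=0
  ##. -> #   bit 6 = 1  t=0,i=0
  #.# -> .   bit 5 = 0  t=0,i=4
  #.. -> #   bit 4 = 1  t=0,i=1
  .## -> #   bit 3 = 1  t=0,i=10
  .#. -> .   bit 2 = 0  t=0,i=3
  ..# -> .   bit 1 = 0  t=0,i=2
  ... -> .   bit 0 = 0  t=0,i=13
  bits 01011000 = 88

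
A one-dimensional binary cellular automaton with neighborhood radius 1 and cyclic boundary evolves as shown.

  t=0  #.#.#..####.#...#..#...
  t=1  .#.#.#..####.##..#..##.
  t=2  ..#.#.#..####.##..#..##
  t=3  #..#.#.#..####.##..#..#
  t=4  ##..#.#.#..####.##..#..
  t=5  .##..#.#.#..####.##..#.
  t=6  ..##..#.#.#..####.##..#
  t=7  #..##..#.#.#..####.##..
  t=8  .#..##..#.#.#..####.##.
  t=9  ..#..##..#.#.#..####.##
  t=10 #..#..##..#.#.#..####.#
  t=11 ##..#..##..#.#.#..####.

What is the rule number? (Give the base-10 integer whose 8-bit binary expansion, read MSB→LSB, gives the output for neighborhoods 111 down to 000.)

  ### -> #   bit 7 = 1  t=0,i=8
  ##. -> #   bit 6 = 1  t=0,i=10
  #.# -> #   bit 5 = 1  t=0,i=1
  #.. -> #   bit 4 = 1  t=0,i=5
  .## -> .   bit 3 = 0  t=0,i=7
  .#. -> .   bit 2 = 0  t=0,i=0
  ..# -> .   bit 1 = 0  t=0,i=6
  ... -> #   bit 0 = 1  t=0,i=14
  bits 11110001 = 241

241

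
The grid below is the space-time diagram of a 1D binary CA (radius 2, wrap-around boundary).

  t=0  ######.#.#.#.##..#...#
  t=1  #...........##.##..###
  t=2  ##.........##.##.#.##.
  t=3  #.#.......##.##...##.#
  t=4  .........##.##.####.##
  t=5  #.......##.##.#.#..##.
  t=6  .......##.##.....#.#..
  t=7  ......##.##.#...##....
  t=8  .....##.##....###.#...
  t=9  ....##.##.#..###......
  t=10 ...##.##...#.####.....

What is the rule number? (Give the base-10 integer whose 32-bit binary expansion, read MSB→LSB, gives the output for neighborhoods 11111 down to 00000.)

457624300

  [31] ##### => .  t=0,i=1
  [30] ####. => .  t=0,i=4
  [29] ###.# => .  t=0,i=5
  [28] ###.. => #  t=1,i=0
  [27] ##.## => #  t=1,i=14
  [26] ##.#. => .  t=0,i=6
  [25] ##..# => #  t=0,i=15
  [24] ##... => #  t=1,i=1
  [23] #.### => .  t=4,i=15
  [22] #.##. => #  t=0,i=13
  [21] #.#.# => .  t=0,i=7
  [20] #.#.. => .  t=3,i=2
  [19] #..## => .  t=1,i=18
  [18] #..#. => #  t=0,i=16
  [17] #...# => #  t=0,i=19
  [16] #.... => .  t=1,i=2
  [15] .#### => #  t=0,i=0
  [14] .###. => #  t=8,i=15
  [13] .##.# => .  t=1,i=13
  [12] .##.. => .  t=0,i=14
  [11] .#.## => #  t=0,i=12
  [10] .#.#. => .  t=0,i=8
  [9] .#..# => #  t=5,i=17
  [8] .#... => .  t=0,i=18
  [7] ..### => #  t=0,i=21
  [6] ..##. => #  t=1,i=12
  [5] ..#.# => #  t=6,i=17
  [4] ..#.. => .  t=0,i=17
  [3] ...## => #  t=0,i=20
  [2] ...#. => #  t=6,i=16
  [1] ....# => .  t=1,i=10
  [0] ..... => .  t=1,i=3
  bits 00011011010001101100101011101100 = 457624300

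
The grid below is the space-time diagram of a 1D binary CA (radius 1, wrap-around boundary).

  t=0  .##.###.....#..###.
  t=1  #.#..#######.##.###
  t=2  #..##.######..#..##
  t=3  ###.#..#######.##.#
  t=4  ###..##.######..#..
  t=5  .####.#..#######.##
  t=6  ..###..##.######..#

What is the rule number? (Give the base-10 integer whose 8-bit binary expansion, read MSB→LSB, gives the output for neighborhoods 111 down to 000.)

  ### -> #   bit 7 = 1  t=0,i=5
  ##. -> #   bit 6 = 1  t=0,i=2
  #.# -> .   bit 5 = 0  t=0,i=3
  #.. -> #   bit 4 = 1  t=0,i=7
  .## -> .   bit 3 = 0  t=0,i=1
  .#. -> .   bit 2 = 0  t=0,i=12
  ..# -> #   bit 1 = 1  t=0,i=0
  ... -> #   bit 0 = 1  t=0,i=8
  bits 11010011 = 211

211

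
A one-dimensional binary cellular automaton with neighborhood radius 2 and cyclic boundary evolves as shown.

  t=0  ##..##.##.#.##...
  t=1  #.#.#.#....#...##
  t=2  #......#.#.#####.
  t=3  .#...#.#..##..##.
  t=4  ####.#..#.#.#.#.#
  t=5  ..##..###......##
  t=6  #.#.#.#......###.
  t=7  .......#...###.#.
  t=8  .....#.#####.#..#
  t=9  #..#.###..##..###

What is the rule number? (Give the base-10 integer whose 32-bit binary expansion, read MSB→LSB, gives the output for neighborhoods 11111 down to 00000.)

1787169786

  [31] ##### => .  t=2,i=13
  [30] ####. => #  t=2,i=14
  [29] ###.# => #  t=1,i=0
  [28] ###.. => .  t=5,i=8
  [27] ##.## => #  t=0,i=6
  [26] ##.#. => .  t=0,i=9
  [25] ##..# => #  t=0,i=2
  [24] ##... => .  t=0,i=14
  [23] #.### => #  t=2,i=11
  [22] #.##. => .  t=0,i=7
  [21] #.#.# => .  t=0,i=10
  [20] #.#.. => .  t=1,i=6
  [19] #..## => .  t=0,i=3
  [18] #..#. => #  t=3,i=0
  [17] #...# => #  t=0,i=15
  [16] #.... => .  t=1,i=8
  [15] .#### => .  t=2,i=12
  [14] .###. => .  t=1,i=16
  [13] .##.# => .  t=0,i=5
  [12] .##.. => .  t=0,i=1
  [11] .#.## => #  t=0,i=11
  [10] .#.#. => .  t=1,i=3
  [9] .#..# => #  t=3,i=8
  [8] .#... => #  t=1,i=7
  [7] ..### => #  t=1,i=15
  [6] ..##. => #  t=0,i=0
  [5] ..#.# => #  t=2,i=7
  [4] ..#.. => #  t=1,i=11
  [3] ...## => #  t=0,i=16
  [2] ...#. => .  t=1,i=10
  [1] ....# => #  t=1,i=9
  [0] ..... => .  t=2,i=3
  bits 01101010100001100000101111111010 = 1787169786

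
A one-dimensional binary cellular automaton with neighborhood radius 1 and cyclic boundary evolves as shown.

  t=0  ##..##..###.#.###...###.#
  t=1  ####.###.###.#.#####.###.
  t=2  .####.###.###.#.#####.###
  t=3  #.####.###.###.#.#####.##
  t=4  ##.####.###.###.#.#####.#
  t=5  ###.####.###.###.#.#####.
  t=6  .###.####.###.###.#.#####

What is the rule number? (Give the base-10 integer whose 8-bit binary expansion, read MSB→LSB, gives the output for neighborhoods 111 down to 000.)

  nb ###: next=#  (t=0,i=0, bit7=1)
  nb ##.: next=#  (t=0,i=1, bit6=1)
  nb #.#: next=#  (t=0,i=11, bit5=1)
  nb #..: next=#  (t=0,i=2, bit4=1)
  nb .##: next=.  (t=0,i=4, bit3=0)
  nb .#.: next=.  (t=0,i=12, bit2=0)
  nb ..#: next=#  (t=0,i=3, bit1=1)
  nb ...: next=#  (t=0,i=18, bit0=1)
  bits 11110011 = 243

243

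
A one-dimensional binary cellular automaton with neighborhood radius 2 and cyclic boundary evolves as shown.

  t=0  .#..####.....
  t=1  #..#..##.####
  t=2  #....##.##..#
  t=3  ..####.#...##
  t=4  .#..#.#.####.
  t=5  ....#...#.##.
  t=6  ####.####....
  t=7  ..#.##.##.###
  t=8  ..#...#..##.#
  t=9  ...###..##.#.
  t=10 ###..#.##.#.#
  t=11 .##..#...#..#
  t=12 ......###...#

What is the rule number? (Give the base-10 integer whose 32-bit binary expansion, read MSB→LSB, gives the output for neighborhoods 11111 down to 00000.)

  [31] ##### => .  t=1,i=11
  [30] ####. => #  t=0,i=6
  [29] ###.# => .  t=3,i=5
  [28] ###.. => #  t=0,i=7
  [27] ##.## => #  t=1,i=8
  [26] ##.#. => #  t=3,i=6
  [25] ##..# => .  t=1,i=1
  [24] ##... => .  t=0,i=8
  [23] #.### => #  t=1,i=9
  [22] #.##. => .  t=2,i=8
  [21] #.#.# => .  t=4,i=6
  [20] #.#.. => .  t=3,i=7
  [19] #..## => #  t=0,i=3
  [18] #..#. => .  t=1,i=2
  [17] #...# => #  t=3,i=9
  [16] #.... => #  t=0,i=9
  [15] .#### => .  t=0,i=5
  [14] .###. => .  t=7,i=11
  [13] .##.# => .  t=1,i=7
  [12] .##.. => .  t=2,i=0
  [11] .#.## => .  t=4,i=7
  [10] .#.#. => .  t=4,i=5
  [9] .#..# => .  t=0,i=2
  [8] .#... => #  t=3,i=8
  [7] ..### => .  t=0,i=4
  [6] ..##. => #  t=1,i=6
  [5] ..#.# => #  t=4,i=4
  [4] ..#.. => .  t=0,i=1
  [3] ...## => #  t=2,i=4
  [2] ...#. => #  t=0,i=0
  [1] ....# => #  t=0,i=12
  [0] ..... => #  t=0,i=10
  bits 01011100100010110000000101101111 = 1552613743

1552613743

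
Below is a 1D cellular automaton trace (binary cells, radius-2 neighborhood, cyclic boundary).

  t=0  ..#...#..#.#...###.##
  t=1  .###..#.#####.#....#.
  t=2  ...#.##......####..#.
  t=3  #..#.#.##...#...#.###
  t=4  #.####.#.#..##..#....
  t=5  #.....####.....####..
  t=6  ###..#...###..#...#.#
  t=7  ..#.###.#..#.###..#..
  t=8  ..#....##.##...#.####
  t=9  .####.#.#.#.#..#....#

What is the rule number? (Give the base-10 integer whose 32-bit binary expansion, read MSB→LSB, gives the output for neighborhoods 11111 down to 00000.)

  [31] ##### => .  t=1,i=10
  [30] ####. => .  t=1,i=11
  [29] ###.# => .  t=0,i=17
  [28] ###.. => #  t=1,i=3
  [27] ##.## => .  t=0,i=18
  [26] ##.#. => #  t=1,i=13
  [25] ##..# => .  t=0,i=0
  [24] ##... => #  t=2,i=7
  [23] #.### => .  t=1,i=8
  [22] #.##. => #  t=0,i=19
  [21] #.#.# => #  t=3,i=5
  [20] #.#.. => #  t=0,i=11
  [19] #..## => .  t=1,i=0
  [18] #..#. => #  t=0,i=1
  [17] #...# => .  t=0,i=4
  [16] #.... => #  t=1,i=16
  [15] .#### => .  t=1,i=9
  [14] .###. => .  t=0,i=16
  [13] .##.# => #  t=8,i=8
  [12] .##.. => .  t=0,i=20
  [11] .#.## => .  t=1,i=7
  [10] .#.#. => #  t=0,i=10
  [9] .#..# => .  t=0,i=7
  [8] .#... => #  t=0,i=3
  [7] ..### => .  t=0,i=15
  [6] ..##. => .  t=4,i=12
  [5] ..#.# => #  t=0,i=9
  [4] ..#.. => #  t=0,i=2
  [3] ...## => #  t=0,i=14
  [2] ...#. => .  t=0,i=5
  [1] ....# => .  t=1,i=17
  [0] ..... => .  t=2,i=9
  bits 00010101011101010010010100111000 = 359998776

359998776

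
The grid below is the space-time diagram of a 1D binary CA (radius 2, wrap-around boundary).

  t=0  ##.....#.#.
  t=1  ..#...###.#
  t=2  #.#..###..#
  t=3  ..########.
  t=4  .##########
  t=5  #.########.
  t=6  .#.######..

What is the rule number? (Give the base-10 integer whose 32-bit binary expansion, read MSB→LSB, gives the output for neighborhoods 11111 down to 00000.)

  nb #####: next=#  (t=3,i=4, bit31=1)
  nb ####.: next=#  (t=3,i=8, bit30=1)
  nb ###.#: next=.  (t=1,i=8, bit29=0)
  nb ###..: next=#  (t=2,i=7, bit28=1)
  nb ##.##: next=#  (t=4,i=0, bit27=1)
  nb ##.#.: next=.  (t=1,i=9, bit26=0)
  nb ##..#: next=#  (t=2,i=8, bit25=1)
  nb ##...: next=#  (t=0,i=2, bit24=1)
  nb #.###: next=.  (t=4,i=1, bit23=0)
  nb #.##.: next=.  (t=0,i=0, bit22=0)
  nb #.#.#: next=.  (t=0,i=9, bit21=0)
  nb #.#..: next=#  (t=1,i=10, bit20=1)
  nb #..##: next=#  (t=2,i=4, bit19=1)
  nb #..#.: next=.  (t=1,i=1, bit18=0)
  nb #...#: next=.  (t=1,i=4, bit17=0)
  nb #....: next=.  (t=0,i=3, bit16=0)
  nb .####: next=#  (t=3,i=3, bit15=1)
  nb .###.: next=#  (t=1,i=7, bit14=1)
  nb .##.#: next=.  (t=2,i=0, bit13=0)
  nb .##..: next=.  (t=0,i=1, bit12=0)
  nb .#.##: next=#  (t=0,i=10, bit11=1)
  nb .#.#.: next=#  (t=0,i=8, bit10=1)
  nb .#..#: next=#  (t=1,i=0, bit9=1)
  nb .#...: next=.  (t=1,i=3, bit8=0)
  nb ..###: next=#  (t=1,i=6, bit7=1)
  nb ..##.: next=.  (t=2,i=10, bit6=0)
  nb ..#.#: next=#  (t=0,i=7, bit5=1)
  nb ..#..: next=#  (t=1,i=2, bit4=1)
  nb ...##: next=#  (t=1,i=5, bit3=1)
  nb ...#.: next=#  (t=0,i=6, bit2=1)
  nb ....#: next=.  (t=0,i=5, bit1=0)
  nb .....: next=.  (t=0,i=4, bit0=0)
  bits 11011011000110001100111010111100 = 3675836092

3675836092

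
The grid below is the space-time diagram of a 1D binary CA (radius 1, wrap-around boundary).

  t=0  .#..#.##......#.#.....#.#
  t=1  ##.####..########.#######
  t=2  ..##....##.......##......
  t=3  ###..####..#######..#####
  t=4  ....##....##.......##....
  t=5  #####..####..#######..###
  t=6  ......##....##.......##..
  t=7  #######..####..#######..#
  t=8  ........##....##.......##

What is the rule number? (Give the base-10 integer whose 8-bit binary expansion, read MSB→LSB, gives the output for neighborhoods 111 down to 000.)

47

  [7] ### => .  t=1,i=0
  [6] ##. => .  t=0,i=7
  [5] #.# => #  t=0,i=0
  [4] #.. => .  t=0,i=2
  [3] .## => #  t=0,i=6
  [2] .#. => #  t=0,i=1
  [1] ..# => #  t=0,i=3
  [0] ... => #  t=0,i=9
  bits 00101111 = 47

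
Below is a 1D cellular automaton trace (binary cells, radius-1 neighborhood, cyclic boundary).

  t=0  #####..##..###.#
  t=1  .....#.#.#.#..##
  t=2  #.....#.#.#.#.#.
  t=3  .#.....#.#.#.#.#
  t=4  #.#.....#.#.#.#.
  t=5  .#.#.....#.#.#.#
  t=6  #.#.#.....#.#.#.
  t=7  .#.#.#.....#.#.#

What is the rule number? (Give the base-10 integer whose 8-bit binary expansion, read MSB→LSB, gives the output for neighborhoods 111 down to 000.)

  ###|.  b7=0 t=0,i=0
  ##.|.  b6=0 t=0,i=4
  #.#|#  b5=1 t=0,i=14
  #..|#  b4=1 t=0,i=5
  .##|#  b3=1 t=0,i=7
  .#.|.  b2=0 t=1,i=5
  ..#|.  b1=0 t=0,i=6
  ...|.  b0=0 t=1,i=1
  bits 00111000 = 56

56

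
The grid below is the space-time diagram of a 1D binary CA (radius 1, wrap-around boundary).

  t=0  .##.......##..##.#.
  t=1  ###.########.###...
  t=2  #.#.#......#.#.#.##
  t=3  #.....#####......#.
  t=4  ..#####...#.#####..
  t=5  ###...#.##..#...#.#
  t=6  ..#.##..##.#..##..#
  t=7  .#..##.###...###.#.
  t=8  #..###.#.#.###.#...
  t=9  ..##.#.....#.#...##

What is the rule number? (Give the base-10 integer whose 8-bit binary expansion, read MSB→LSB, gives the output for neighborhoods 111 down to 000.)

75

  ###|.  b7=0 t=1,i=1
  ##.|#  b6=1 t=0,i=2
  #.#|.  b5=0 t=0,i=16
  #..|.  b4=0 t=0,i=3
  .##|#  b3=1 t=0,i=1
  .#.|.  b2=0 t=0,i=17
  ..#|#  b1=1 t=0,i=0
  ...|#  b0=1 t=0,i=4
  bits 01001011 = 75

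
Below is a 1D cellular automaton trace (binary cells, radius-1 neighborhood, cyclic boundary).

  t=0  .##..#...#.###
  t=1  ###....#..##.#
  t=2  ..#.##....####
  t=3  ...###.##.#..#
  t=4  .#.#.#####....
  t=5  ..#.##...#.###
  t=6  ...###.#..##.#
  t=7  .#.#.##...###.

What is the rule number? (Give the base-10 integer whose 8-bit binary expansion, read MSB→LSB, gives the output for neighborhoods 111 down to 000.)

  nb ###: next=.  (t=0,i=12, bit7=0)
  nb ##.: next=#  (t=0,i=2, bit6=1)
  nb #.#: next=#  (t=0,i=0, bit5=1)
  nb #..: next=.  (t=0,i=3, bit4=0)
  nb .##: next=#  (t=0,i=1, bit3=1)
  nb .#.: next=.  (t=0,i=5, bit2=0)
  nb ..#: next=.  (t=0,i=4, bit1=0)
  nb ...: next=#  (t=0,i=7, bit0=1)
  bits 01101001 = 105

105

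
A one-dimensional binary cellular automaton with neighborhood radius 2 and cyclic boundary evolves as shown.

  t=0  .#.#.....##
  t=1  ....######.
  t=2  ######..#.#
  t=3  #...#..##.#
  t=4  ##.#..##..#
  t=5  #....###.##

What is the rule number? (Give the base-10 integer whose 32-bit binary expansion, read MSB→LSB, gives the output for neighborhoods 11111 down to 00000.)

  ##### -> .   bit 31 = 0  t=1,i=6
  ####. -> #   bit 30 = 1  t=1,i=8
  ###.# -> .   bit 29 = 0  t=4,i=1
  ###.. -> .   bit 28 = 0  t=1,i=9
  ##.## -> .   bit 27 = 0  t=3,i=9
  ##.#. -> .   bit 26 = 0  t=0,i=0
  ##..# -> .   bit 25 = 0  t=2,i=6
  ##... -> #   bit 24 = 1  t=1,i=10
  #.### -> #   bit 23 = 1  t=2,i=10
  #.##. -> #   bit 22 = 1  t=3,i=10
  #.#.# -> .   bit 21 = 0  t=0,i=1
  #.#.. -> .   bit 20 = 0  t=0,i=3
  #..## -> #   bit 19 = 1  t=3,i=6
  #..#. -> #   bit 18 = 1  t=2,i=7
  #...# -> .   bit 17 = 0  t=3,i=2
  #.... -> #   bit 16 = 1  t=0,i=5
  .#### -> #   bit 15 = 1  t=1,i=5
  .###. -> #   bit 14 = 1  t=4,i=0
  .##.# -> .   bit 13 = 0  t=0,i=10
  .##.. -> #   bit 12 = 1  t=3,i=0
  .#.## -> .   bit 11 = 0  t=2,i=9
  .#.#. -> .   bit 10 = 0  t=0,i=2
  .#..# -> .   bit 9 = 0  t=3,i=5
  .#... -> #   bit 8 = 1  t=0,i=4
  ..### -> #   bit 7 = 1  t=1,i=4
  ..##. -> #   bit 6 = 1  t=0,i=9
  ..#.# -> #   bit 5 = 1  t=2,i=8
  ..#.. -> .   bit 4 = 0  t=3,i=4
  ...## -> #   bit 3 = 1  t=0,i=8
  ...#. -> #   bit 2 = 1  t=3,i=3
  ....# -> #   bit 1 = 1  t=0,i=7
  ..... -> #   bit 0 = 1  t=0,i=6
  bits 01000001110011011101000111101111 = 1104007663

1104007663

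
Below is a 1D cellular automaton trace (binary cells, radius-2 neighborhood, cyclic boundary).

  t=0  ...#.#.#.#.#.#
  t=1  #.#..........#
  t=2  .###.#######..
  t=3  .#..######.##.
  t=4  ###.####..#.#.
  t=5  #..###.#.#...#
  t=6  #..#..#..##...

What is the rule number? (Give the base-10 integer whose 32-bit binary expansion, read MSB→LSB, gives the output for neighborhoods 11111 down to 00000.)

  [31] ##### => #  t=2,i=7
  [30] ####. => .  t=2,i=10
  [29] ###.# => .  t=2,i=3
  [28] ###.. => #  t=2,i=11
  [27] ##.## => #  t=2,i=4
  [26] ##.#. => #  t=1,i=1
  [25] ##..# => .  t=3,i=13
  [24] ##... => #  t=2,i=12
  [23] #.### => #  t=2,i=5
  [22] #.##. => .  t=3,i=11
  [21] #.#.# => .  t=0,i=5
  [20] #.#.. => #  t=0,i=13
  [19] #..## => .  t=3,i=3
  [18] #..#. => #  t=3,i=0
  [17] #...# => .  t=0,i=1
  [16] #.... => .  t=1,i=4
  [15] .#### => #  t=2,i=6
  [14] .###. => .  t=2,i=2
  [13] .##.# => .  t=1,i=0
  [12] .##.. => #  t=3,i=12
  [11] .#.## => #  t=4,i=13
  [10] .#.#. => .  t=0,i=4
  [9] .#..# => #  t=3,i=2
  [8] .#... => #  t=0,i=0
  [7] ..### => #  t=2,i=1
  [6] ..##. => .  t=1,i=13
  [5] ..#.# => .  t=0,i=3
  [4] ..#.. => #  t=3,i=1
  [3] ...## => .  t=1,i=12
  [2] ...#. => #  t=0,i=2
  [1] ....# => #  t=1,i=11
  [0] ..... => #  t=1,i=5
  bits 10011101100101001001101110010111 = 2643762071

2643762071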